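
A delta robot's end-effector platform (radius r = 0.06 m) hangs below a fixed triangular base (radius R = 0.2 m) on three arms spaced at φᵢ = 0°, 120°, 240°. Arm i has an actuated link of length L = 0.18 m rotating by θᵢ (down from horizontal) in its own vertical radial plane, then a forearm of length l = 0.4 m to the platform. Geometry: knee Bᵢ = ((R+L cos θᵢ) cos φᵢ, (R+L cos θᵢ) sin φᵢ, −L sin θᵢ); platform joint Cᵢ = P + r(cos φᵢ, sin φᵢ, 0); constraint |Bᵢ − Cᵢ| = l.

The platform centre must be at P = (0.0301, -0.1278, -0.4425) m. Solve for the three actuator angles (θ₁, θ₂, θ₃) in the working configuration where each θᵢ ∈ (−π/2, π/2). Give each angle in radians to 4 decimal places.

θ₁ = 0.8728, θ₂ = 1.3961, θ₃ = 0.6107

rotate P by −φ1: (0.0301, -0.1278, -0.4425)
  e−x'=0.1099;  (l²−L²−(e−x')²−y'²−z²)/2L = -0.2684
  γ=atan2(-0.4425,0.1099)=-1.3274;  ψ=arccos(-0.5886)=2.2002;  θ1=γ+ψ≈0.8728
arm 2 (φ=120.0°): x'=-0.1257, y'=0.0378
  A=0.2657, B=-0.4425, C=(l²−L²−A²−y'²−z²)/(2L)=-0.3896
  θ2 = atan2(B,A) + arccos(C/0.5162) = 1.3961
rotate P by −φ3: (0.0956, 0.0900, -0.4425)
  A cos θ + B sin θ = C:  0.0444·cos θ + -0.4425·sin θ = -0.2174
  γ=atan2(-0.4425,0.0444)=-1.4709;  ψ=arccos(-0.4889)=2.0816;  θ3=γ+ψ≈0.6107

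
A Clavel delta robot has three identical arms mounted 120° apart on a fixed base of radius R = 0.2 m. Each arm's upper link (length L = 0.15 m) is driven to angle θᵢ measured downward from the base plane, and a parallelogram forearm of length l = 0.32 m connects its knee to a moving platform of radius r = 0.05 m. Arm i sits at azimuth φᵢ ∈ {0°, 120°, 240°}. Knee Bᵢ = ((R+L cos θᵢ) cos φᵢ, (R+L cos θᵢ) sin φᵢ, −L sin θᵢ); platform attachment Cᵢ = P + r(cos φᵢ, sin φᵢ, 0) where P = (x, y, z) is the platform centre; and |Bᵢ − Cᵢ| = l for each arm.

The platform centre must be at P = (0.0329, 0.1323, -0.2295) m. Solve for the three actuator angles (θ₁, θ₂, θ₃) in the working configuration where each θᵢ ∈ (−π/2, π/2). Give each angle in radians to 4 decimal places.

θ₁ = 0.5234, θ₂ = -0.0003, θ₃ = 1.3963

arm 1 (φ=0.0°): x'=0.0329, y'=0.1323
  A cos θ + B sin θ = C:  0.1171·cos θ + -0.2295·sin θ = -0.0133
  √(A²+B²)=0.2576;  θ1 = -1.0990+1.6224 ≈ 0.5234
rotate P by −φ2: (0.0981, -0.0946, -0.2295)
  A=0.0519, B=-0.2295, C=(l²−L²−A²−y'²−z²)/(2L)=0.0519
  √(A²+B²)=0.2353;  θ2 = -1.3485+1.3482 ≈ -0.0003
arm 3 (φ=240.0°): x'=-0.1310, y'=-0.0377
  A cos θ + B sin θ = C:  0.2810·cos θ + -0.2295·sin θ = -0.1772
  θ3 = atan2(B,A) + arccos(C/0.3628) = 1.3963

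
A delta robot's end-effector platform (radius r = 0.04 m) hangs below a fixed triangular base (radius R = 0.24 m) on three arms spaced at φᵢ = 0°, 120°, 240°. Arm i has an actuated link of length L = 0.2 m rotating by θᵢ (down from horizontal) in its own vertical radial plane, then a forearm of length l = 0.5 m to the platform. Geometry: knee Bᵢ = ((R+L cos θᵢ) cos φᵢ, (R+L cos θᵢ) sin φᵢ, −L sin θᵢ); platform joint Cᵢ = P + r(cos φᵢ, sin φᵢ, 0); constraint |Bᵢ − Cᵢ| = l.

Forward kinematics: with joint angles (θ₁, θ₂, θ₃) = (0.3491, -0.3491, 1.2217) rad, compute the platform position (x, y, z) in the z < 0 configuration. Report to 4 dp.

(0.0354, 0.2066, -0.3566)

arm 1 at φ=0.0°: (R−r)+L cos θ1 = 0.3879;  centre 1 = (0.3879, 0.0000, -0.0684)
centre 2 = (0.3879·cos120.0°, 0.3879·sin120.0°, 0.0684) = (-0.1940, 0.3360, 0.0684)
centre 3 = (0.2684·cos240.0°, 0.2684·sin240.0°, -0.1879) = (-0.1342, -0.2324, -0.1879)
eliminate P² terms by subtracting sphere 1 from 2 and 3
[-1.1638 0.6719 0.2736]·P = 0.0000;  [-1.0443 -0.4649 -0.2391]·P = -0.0478
det = 1.2427;  x = 0.0259+-0.0269z,  y = 0.0448+-0.4538z
quadratic in z: (1.2067)z²+(0.1157)z+(-0.1122)=0, √Δ=0.7450 → z ∈ {-0.3566, 0.2608}; z = -0.3566 (taking z<0)
x = 0.0354, y = 0.2066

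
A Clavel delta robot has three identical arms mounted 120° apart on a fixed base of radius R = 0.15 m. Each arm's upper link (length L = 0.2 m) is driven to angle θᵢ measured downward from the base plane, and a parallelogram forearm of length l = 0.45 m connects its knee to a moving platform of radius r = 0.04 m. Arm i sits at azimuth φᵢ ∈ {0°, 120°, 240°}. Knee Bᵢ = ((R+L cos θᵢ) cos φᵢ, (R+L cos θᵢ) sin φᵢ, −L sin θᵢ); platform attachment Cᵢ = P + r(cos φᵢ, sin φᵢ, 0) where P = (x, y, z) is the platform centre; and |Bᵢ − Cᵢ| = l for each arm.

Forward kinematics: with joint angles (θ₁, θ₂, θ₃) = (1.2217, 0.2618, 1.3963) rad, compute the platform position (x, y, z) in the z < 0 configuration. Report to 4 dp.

(-0.0745, 0.2141, -0.4924)

φ1=0.0°: virtual centre (0.1784, 0.0000, -0.1879), radius l
φ2=120.0°: virtual centre (-0.1516, 0.2626, -0.0518), radius l
φ3=240.0°: virtual centre (-0.0724, -0.1253, -0.1970), radius l
|S₂|²−|S₁|² = 0.0275;  |S₃|²−|S₁|² = -0.0074
plane₁₂: -0.6600x+0.5251y+0.2723z = 0.0275
Cramer: x(z) = -0.0070+0.1371z;  y(z) = 0.0435-0.3463z
into |P−S₁|² = l²: 1.1387z² + 0.2949z + -0.1309 = 0;  Δ = 0.6833;  z = -0.4924 or 0.2335 → z<0 root = -0.4924
x = -0.0745, y = 0.2141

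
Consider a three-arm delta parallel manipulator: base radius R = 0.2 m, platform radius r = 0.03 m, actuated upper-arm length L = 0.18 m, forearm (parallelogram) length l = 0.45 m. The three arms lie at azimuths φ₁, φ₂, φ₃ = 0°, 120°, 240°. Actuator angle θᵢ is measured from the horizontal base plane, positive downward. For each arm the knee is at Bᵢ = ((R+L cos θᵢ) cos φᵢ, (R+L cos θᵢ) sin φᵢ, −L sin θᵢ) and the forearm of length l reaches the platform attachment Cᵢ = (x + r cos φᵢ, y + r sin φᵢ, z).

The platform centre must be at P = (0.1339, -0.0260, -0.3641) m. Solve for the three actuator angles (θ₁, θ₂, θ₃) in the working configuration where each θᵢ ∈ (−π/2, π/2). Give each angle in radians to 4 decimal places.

θ₁ = -0.1745, θ₂ = 0.8728, θ₃ = 0.6979

rotate P by −φ1: (0.1339, -0.0260, -0.3641)
  e−x'=0.0361;  (l²−L²−(e−x')²−y'²−z²)/2L = 0.0988
  θ1 = atan2(B,A) + arccos(C/0.3659) = -0.1745
φ2=120.0° → target in arm frame (-0.0895, -0.1030)
  A=0.2595, B=-0.3641, C=(l²−L²−A²−y'²−z²)/(2L)=-0.1122
  θ2 = atan2(B,A) + arccos(C/0.4471) = 0.8728
rotate P by −φ3: (-0.0444, 0.1290, -0.3641)
  e−x'=0.2144;  (l²−L²−(e−x')²−y'²−z²)/2L = -0.0697
  θ3 = atan2(B,A) + arccos(C/0.4226) = 0.6979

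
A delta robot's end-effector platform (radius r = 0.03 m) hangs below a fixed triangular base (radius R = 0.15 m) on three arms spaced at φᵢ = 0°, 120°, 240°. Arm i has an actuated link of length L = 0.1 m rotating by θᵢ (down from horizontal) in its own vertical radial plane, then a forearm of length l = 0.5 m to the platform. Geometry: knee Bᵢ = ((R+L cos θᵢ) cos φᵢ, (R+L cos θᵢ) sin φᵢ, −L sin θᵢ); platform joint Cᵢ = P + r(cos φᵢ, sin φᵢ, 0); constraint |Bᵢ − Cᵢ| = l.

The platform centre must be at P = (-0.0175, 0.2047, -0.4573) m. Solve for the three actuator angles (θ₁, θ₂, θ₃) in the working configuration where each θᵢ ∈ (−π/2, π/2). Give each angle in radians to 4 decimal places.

θ₁ = 0.6109, θ₂ = -0.3495, θ₃ = 1.2214

arm 1 (φ=0.0°): x'=-0.0175, y'=0.2047
  A cos θ + B sin θ = C:  0.1375·cos θ + -0.4573·sin θ = -0.1497
  θ1 = atan2(B,A) + arccos(C/0.4775) = 0.6109
arm 2 (φ=120.0°): x'=0.1860, y'=-0.0872
  e−x'=-0.0660;  (l²−L²−(e−x')²−y'²−z²)/2L = 0.0946
  θ2 = atan2(B,A) + arccos(C/0.4620) = -0.3495
φ3=240.0° → target in arm frame (-0.1685, -0.1175)
  A=0.2885, B=-0.4573, C=(l²−L²−A²−y'²−z²)/(2L)=-0.3309
  γ=atan2(-0.4573,0.2885)=-1.0079;  ψ=arccos(-0.6119)=2.2293;  θ3=γ+ψ≈1.2214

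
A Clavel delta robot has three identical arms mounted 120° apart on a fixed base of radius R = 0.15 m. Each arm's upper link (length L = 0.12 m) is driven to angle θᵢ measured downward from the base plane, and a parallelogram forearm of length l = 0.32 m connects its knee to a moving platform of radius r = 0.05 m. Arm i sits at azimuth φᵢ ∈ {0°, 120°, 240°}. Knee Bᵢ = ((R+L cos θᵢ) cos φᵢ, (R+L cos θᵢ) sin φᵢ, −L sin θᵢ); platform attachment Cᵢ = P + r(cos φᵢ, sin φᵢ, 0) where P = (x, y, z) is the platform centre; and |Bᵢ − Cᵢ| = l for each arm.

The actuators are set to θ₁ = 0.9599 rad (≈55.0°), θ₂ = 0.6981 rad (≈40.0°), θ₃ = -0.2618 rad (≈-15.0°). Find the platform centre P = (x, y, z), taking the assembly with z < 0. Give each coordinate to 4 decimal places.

(-0.0852, -0.0873, -0.2722)

arm 1 at φ=0.0°: e+L cos θ1 = 0.1688;  O1 = (0.1688, 0.0000, -0.0983)
O2 = (0.1919·cos120.0°, 0.1919·sin120.0°, -0.0771) = (-0.0960, 0.1662, -0.0771)
O3 = (0.2159·cos240.0°, 0.2159·sin240.0°, 0.0311) = (-0.1080, -0.1870, 0.0311)
eliminate P² terms by subtracting sphere 1 from 2 and 3
plane₁₂: -0.5296x+0.3324y+0.0423z = 0.0046
Cramer: x(z) = -0.0127+0.2665z;  y(z) = -0.0064+0.2973z
quadratic in z: (1.1594)z²+(0.0960)z+(-0.0597)=0, √Δ=0.5350 → z ∈ {-0.2722, 0.1893}; z = -0.2722 (taking z<0)
x = -0.0852, y = -0.0873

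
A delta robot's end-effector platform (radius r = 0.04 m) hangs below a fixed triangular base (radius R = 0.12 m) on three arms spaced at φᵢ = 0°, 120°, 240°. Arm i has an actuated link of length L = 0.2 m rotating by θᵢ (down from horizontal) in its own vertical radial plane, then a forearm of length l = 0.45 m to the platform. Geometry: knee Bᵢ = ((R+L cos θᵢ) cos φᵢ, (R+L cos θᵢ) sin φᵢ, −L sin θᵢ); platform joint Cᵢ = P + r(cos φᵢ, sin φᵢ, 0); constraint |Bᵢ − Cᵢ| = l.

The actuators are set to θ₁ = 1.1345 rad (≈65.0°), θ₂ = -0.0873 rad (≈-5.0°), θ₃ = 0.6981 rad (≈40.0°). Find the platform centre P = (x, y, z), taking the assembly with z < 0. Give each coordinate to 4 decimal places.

φ1=0.0°: virtual centre (0.1645, 0.0000, -0.1813), radius l
φ2=120.0°: virtual centre (-0.1396, 0.2418, 0.0174), radius l
arm 3 at φ=240.0°: e+L cos θ3 = 0.2332;  O3 = (-0.1166, -0.2020, -0.1286)
eliminate P² terms by subtracting sphere 1 from 2 and 3
[-0.6083 0.4837 0.3974]·P = 0.0184;  [-0.5622 -0.4039 0.1054]·P = 0.0110
Cramer: x(z) = -0.0246+0.4086z;  y(z) = 0.0070-0.3078z
quadratic in z: (1.2617)z²+(0.2037)z+(-0.1338)=0, √Δ=0.8467 → z ∈ {-0.4162, 0.2548}; z = -0.4162 (taking z<0)
x = -0.1947, y = 0.1351

(-0.1947, 0.1351, -0.4162)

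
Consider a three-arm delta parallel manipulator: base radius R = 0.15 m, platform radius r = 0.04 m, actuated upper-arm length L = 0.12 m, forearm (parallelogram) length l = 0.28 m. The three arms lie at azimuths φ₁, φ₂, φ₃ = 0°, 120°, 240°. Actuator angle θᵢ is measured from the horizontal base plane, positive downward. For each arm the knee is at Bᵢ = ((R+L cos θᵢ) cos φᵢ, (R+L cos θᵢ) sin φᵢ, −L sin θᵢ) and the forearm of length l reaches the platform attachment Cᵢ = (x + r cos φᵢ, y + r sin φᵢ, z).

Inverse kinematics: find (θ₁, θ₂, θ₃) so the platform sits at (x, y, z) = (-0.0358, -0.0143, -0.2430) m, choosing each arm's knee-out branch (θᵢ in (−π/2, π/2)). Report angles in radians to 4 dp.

θ₁ = 0.7856, θ₂ = 0.5233, θ₃ = 0.3491

rotate P by −φ1: (-0.0358, -0.0143, -0.2430)
  e−x'=0.1458;  (l²−L²−(e−x')²−y'²−z²)/2L = -0.0688
  √(A²+B²)=0.2834;  θ1 = -1.0304+1.8160 ≈ 0.7856
rotate P by −φ2: (0.0055, 0.0382, -0.2430)
  A cos θ + B sin θ = C:  0.1045·cos θ + -0.2430·sin θ = -0.0309
  √(A²+B²)=0.2645;  θ2 = -1.1647+1.6880 ≈ 0.5233
φ3=240.0° → target in arm frame (0.0303, -0.0239)
  A=0.0797, B=-0.2430, C=(l²−L²−A²−y'²−z²)/(2L)=-0.0082
  θ3 = atan2(B,A) + arccos(C/0.2557) = 0.3491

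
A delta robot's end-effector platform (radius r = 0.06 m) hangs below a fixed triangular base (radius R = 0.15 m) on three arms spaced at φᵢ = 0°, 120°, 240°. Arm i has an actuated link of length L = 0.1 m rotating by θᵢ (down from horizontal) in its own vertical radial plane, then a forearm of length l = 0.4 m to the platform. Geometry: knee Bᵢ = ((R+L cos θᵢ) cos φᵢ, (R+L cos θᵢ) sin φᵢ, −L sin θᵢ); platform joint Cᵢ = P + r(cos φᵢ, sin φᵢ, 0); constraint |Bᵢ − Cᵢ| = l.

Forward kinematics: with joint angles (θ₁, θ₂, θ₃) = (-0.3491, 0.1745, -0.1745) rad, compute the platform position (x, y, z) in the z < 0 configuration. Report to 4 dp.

(0.0400, -0.0359, -0.3373)

φ1=0.0°: virtual centre (0.1840, 0.0000, 0.0342), radius l
arm 2 at φ=120.0°: e+L cos θ2 = 0.1885;  centre 2 = (-0.0942, 0.1632, -0.0174)
arm 3 at φ=240.0°: e+L cos θ3 = 0.1885;  centre 3 = (-0.0942, -0.1632, 0.0174)
subtract pairs → two planes through P
linear system: -0.5564x+0.3265y = 0.0008−-0.1031z; -0.5564x+-0.3265y = 0.0008−-0.0337z
Cramer: x(z) = -0.0015-0.1229z;  y(z) = 0.0000+0.1064z
sphere 1 gives Az²+Bz+C=0 with A=1.0264, B=-0.0228, C=-0.1244;  B²−4AC=0.5115;  roots -0.3373, 0.3595;  negative root z = -0.3373
x = 0.0400, y = -0.0359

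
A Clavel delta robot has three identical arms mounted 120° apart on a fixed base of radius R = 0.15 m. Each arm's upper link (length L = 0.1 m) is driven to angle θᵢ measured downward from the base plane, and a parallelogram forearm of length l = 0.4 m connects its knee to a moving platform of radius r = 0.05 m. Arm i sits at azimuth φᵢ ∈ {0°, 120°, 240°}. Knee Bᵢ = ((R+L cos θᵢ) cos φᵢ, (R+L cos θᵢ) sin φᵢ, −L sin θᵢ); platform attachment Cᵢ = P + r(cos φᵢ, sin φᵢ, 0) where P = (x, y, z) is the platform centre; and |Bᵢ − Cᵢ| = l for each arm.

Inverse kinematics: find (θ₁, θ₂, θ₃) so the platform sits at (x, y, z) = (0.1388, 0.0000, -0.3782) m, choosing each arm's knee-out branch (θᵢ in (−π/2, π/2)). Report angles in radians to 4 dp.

θ₁ = -0.1741, θ₂ = 0.8729, θ₃ = 0.8729

arm 1 (φ=0.0°): x'=0.1388, y'=0.0000
  e−x'=-0.0388;  (l²−L²−(e−x')²−y'²−z²)/2L = 0.0273
  √(A²+B²)=0.3802;  θ1 = -1.6730+1.4989 ≈ -0.1741
rotate P by −φ2: (-0.0694, -0.1202, -0.3782)
  A=0.1694, B=-0.3782, C=(l²−L²−A²−y'²−z²)/(2L)=-0.1809
  √(A²+B²)=0.4144;  θ2 = -1.1497+2.0225 ≈ 0.8729
arm 3 (φ=240.0°): x'=-0.0694, y'=0.1202
  A=0.1694, B=-0.3782, C=(l²−L²−A²−y'²−z²)/(2L)=-0.1809
  θ3 = atan2(B,A) + arccos(C/0.4144) = 0.8729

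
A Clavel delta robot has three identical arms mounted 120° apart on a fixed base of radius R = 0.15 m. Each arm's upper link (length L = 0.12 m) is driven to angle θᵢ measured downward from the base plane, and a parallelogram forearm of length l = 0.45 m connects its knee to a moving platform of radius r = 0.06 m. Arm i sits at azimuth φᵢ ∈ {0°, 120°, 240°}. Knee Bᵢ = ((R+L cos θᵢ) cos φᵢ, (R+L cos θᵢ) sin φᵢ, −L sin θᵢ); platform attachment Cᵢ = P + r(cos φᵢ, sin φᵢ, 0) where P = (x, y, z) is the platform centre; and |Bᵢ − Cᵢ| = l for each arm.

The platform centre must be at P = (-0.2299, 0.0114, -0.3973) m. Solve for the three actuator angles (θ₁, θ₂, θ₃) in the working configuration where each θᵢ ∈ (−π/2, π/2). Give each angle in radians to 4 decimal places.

θ₁ = 1.3088, θ₂ = 0.0001, θ₃ = 0.0873

arm 1 (φ=0.0°): x'=-0.2299, y'=0.0114
  A cos θ + B sin θ = C:  0.3199·cos θ + -0.3973·sin θ = -0.3009
  θ1 = atan2(B,A) + arccos(C/0.5101) = 1.3088
rotate P by −φ2: (0.1248, 0.1934, -0.3973)
  A=-0.0348, B=-0.3973, C=(l²−L²−A²−y'²−z²)/(2L)=-0.0348
  √(A²+B²)=0.3988;  θ2 = -1.6582+1.6583 ≈ 0.0001
arm 3 (φ=240.0°): x'=0.1051, y'=-0.2048
  e−x'=-0.0151;  (l²−L²−(e−x')²−y'²−z²)/2L = -0.0497
  γ=atan2(-0.3973,-0.0151)=-1.6087;  ψ=arccos(-0.1249)=1.6960;  θ3=γ+ψ≈0.0873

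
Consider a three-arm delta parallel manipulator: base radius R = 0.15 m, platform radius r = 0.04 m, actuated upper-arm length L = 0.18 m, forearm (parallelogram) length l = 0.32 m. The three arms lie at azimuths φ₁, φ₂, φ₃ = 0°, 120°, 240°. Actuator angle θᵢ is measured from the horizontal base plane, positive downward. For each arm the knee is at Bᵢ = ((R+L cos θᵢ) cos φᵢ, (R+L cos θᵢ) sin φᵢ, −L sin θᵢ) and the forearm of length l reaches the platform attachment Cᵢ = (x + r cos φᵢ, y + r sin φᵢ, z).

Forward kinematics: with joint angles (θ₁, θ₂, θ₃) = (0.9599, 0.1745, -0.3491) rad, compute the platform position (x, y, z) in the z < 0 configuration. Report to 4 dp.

arm 1 at φ=0.0°: (R−r)+L cos θ1 = 0.2132;  centre 1 = (0.2132, 0.0000, -0.1474)
φ2=120.0°: virtual centre (-0.1436, 0.2488, -0.0313), radius l
centre 3 = (0.2791·cos240.0°, 0.2791·sin240.0°, 0.0616) = (-0.1396, -0.2417, 0.0616)
eliminate P² terms by subtracting sphere 1 from 2 and 3
plane₁₂: -0.7138x+0.4976y+0.2324z = 0.0163
det = 0.6962;  x = -0.0217+0.4601z,  y = 0.0016+0.1930z
sphere 1 gives Az²+Bz+C=0 with A=1.2490, B=0.0793, C=-0.0255;  B²−4AC=0.1335;  roots -0.1781, 0.1145;  negative root z = -0.1781
x = -0.1036, y = -0.0327

(-0.1036, -0.0327, -0.1781)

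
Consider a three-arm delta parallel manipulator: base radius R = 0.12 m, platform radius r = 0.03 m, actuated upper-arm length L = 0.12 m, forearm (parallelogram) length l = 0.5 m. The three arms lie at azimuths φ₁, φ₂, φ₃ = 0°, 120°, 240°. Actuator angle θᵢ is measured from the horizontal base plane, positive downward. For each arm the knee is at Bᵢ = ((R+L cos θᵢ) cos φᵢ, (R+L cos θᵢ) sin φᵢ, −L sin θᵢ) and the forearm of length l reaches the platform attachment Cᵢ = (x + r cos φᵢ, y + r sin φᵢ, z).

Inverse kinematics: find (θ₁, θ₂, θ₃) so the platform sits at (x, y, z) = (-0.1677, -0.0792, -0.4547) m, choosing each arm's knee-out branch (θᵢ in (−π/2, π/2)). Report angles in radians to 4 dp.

θ₁ = 0.8726, θ₂ = 0.2616, θ₃ = -0.2620

rotate P by −φ1: (-0.1677, -0.0792, -0.4547)
  A=0.2577, B=-0.4547, C=(l²−L²−A²−y'²−z²)/(2L)=-0.1826
  θ1 = atan2(B,A) + arccos(C/0.5226) = 0.8726
φ2=120.0° → target in arm frame (0.0153, 0.1848)
  A=0.0747, B=-0.4547, C=(l²−L²−A²−y'²−z²)/(2L)=-0.0454
  γ=atan2(-0.4547,0.0747)=-1.4079;  ψ=arccos(-0.0986)=1.6695;  θ2=γ+ψ≈0.2616
rotate P by −φ3: (0.1524, -0.1056, -0.4547)
  e−x'=-0.0624;  (l²−L²−(e−x')²−y'²−z²)/2L = 0.0575
  θ3 = atan2(B,A) + arccos(C/0.4590) = -0.2620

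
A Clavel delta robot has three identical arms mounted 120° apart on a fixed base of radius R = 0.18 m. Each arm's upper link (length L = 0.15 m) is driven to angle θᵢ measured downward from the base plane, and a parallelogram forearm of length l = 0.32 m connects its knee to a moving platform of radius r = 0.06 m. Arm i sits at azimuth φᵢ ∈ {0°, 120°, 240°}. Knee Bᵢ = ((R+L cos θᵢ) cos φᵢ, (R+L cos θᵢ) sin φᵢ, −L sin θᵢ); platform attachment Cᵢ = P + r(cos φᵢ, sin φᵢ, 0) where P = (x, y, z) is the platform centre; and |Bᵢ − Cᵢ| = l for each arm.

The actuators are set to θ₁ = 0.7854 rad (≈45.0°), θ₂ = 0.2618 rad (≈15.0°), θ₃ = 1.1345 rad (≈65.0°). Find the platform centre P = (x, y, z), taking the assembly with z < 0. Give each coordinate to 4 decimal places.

(-0.0056, 0.1003, -0.3027)

centre 1 = (0.2261·cos0.0°, 0.2261·sin0.0°, -0.1061) = (0.2261, 0.0000, -0.1061)
φ2=120.0°: virtual centre (-0.1324, 0.2294, -0.0388), radius l
centre 3 = (0.1834·cos240.0°, 0.1834·sin240.0°, -0.1359) = (-0.0917, -0.1588, -0.1359)
eliminate P² terms by subtracting sphere 1 from 2 and 3
plane₁₂: -0.7170x+0.4588y+0.1345z = 0.0093
det = 0.5193;  x = 0.0034+0.0295z,  y = 0.0255+-0.2471z
into |P−centre ₁|² = l²: 1.0619z² + 0.1864z + -0.0409 = 0;  Δ = 0.2085;  z = -0.3027 or 0.1272 → z<0 root = -0.3027
x = -0.0056, y = 0.1003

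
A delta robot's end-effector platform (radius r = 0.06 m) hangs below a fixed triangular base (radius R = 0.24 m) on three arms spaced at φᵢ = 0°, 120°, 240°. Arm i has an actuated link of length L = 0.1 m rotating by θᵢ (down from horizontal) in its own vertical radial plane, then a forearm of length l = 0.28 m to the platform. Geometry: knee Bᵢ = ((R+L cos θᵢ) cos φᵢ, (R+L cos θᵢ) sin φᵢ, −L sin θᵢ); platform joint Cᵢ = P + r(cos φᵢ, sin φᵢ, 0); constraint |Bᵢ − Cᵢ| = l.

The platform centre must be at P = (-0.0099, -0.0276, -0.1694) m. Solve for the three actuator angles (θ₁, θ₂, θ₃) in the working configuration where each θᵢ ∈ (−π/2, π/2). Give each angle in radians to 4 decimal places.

φ1=0.0° → target in arm frame (-0.0099, -0.0276)
  A=0.1899, B=-0.1694, C=(l²−L²−A²−y'²−z²)/(2L)=0.0144
  θ1 = atan2(B,A) + arccos(C/0.2545) = 0.7858
rotate P by −φ2: (-0.0190, 0.0224, -0.1694)
  e−x'=0.1990;  (l²−L²−(e−x')²−y'²−z²)/2L = -0.0019
  θ2 = atan2(B,A) + arccos(C/0.2613) = 0.8727
φ3=240.0° → target in arm frame (0.0289, 0.0052)
  A cos θ + B sin θ = C:  0.1511·cos θ + -0.1694·sin θ = 0.0842
  θ3 = atan2(B,A) + arccos(C/0.2270) = 0.3488

θ₁ = 0.7858, θ₂ = 0.8727, θ₃ = 0.3488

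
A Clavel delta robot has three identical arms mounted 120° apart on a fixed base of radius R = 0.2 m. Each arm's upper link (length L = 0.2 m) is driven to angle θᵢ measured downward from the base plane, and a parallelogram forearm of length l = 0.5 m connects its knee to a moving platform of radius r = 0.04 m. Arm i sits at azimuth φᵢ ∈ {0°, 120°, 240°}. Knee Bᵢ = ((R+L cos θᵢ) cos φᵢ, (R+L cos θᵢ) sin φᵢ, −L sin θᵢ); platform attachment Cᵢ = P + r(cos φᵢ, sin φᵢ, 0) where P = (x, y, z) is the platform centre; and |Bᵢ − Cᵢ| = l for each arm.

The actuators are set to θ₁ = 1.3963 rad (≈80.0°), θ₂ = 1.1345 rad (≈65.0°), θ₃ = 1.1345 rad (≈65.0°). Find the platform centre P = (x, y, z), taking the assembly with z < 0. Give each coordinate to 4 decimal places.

(-0.0563, 0.0000, -0.6294)

φ1=0.0°: virtual centre (0.1947, 0.0000, -0.1970), radius l
S2 = (0.2445·cos120.0°, 0.2445·sin120.0°, -0.1813) = (-0.1223, 0.2118, -0.1813)
arm 3 at φ=240.0°: e+L cos θ3 = 0.2445;  S3 = (-0.1223, -0.2118, -0.1813)
eliminate P² terms by subtracting sphere 1 from 2 and 3
linear system: -0.6340x+0.4235y = 0.0159−0.0314z; -0.6340x+-0.4235y = 0.0159−0.0314z
det = 0.5370;  x = -0.0251+0.0495z,  y = 0.0000+0.0000z
sphere 1 gives Az²+Bz+C=0 with A=1.0025, B=0.3721, C=-0.1629;  B²−4AC=0.7916;  roots -0.6294, 0.2581;  negative root z = -0.6294
x = -0.0563, y = 0.0000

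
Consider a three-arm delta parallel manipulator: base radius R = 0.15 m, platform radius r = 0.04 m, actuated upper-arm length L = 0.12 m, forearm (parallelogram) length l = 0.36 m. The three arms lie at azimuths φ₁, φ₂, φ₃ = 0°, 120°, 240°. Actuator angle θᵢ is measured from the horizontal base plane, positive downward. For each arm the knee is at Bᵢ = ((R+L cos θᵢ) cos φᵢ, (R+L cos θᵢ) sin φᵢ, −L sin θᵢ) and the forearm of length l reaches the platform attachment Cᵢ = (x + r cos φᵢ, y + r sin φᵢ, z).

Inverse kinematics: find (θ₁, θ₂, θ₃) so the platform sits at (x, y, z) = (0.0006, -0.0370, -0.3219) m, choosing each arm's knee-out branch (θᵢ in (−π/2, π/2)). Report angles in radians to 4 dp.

φ1=0.0° → target in arm frame (0.0006, -0.0370)
  e−x'=0.1094;  (l²−L²−(e−x')²−y'²−z²)/2L = -0.0073
  θ1 = atan2(B,A) + arccos(C/0.3400) = 0.3491
arm 2 (φ=120.0°): x'=-0.0323, y'=0.0180
  A cos θ + B sin θ = C:  0.1423·cos θ + -0.3219·sin θ = -0.0375
  γ=atan2(-0.3219,0.1423)=-1.1545;  ψ=arccos(-0.1066)=1.6776;  θ2=γ+ψ≈0.5231
arm 3 (φ=240.0°): x'=0.0317, y'=0.0190
  e−x'=0.0783;  (l²−L²−(e−x')²−y'²−z²)/2L = 0.0212
  √(A²+B²)=0.3313;  θ3 = -1.3323+1.5067 ≈ 0.1744

θ₁ = 0.3491, θ₂ = 0.5231, θ₃ = 0.1744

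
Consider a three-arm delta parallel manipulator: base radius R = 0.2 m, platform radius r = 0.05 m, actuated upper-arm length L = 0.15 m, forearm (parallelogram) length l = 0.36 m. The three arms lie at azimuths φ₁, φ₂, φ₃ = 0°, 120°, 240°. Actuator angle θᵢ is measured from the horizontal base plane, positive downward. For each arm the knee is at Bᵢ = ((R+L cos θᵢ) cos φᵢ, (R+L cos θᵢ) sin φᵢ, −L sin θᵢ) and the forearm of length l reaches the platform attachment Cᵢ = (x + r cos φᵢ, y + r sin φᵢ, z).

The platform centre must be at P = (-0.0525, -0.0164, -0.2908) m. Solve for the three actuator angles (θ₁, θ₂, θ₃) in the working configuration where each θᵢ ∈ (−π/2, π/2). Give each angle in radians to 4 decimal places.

θ₁ = 0.7855, θ₂ = 0.4365, θ₃ = 0.2620

rotate P by −φ1: (-0.0525, -0.0164, -0.2908)
  e−x'=0.2025;  (l²−L²−(e−x')²−y'²−z²)/2L = -0.0625
  √(A²+B²)=0.3544;  θ1 = -0.9625+1.7480 ≈ 0.7855
rotate P by −φ2: (0.0120, 0.0537, -0.2908)
  A=0.1380, B=-0.2908, C=(l²−L²−A²−y'²−z²)/(2L)=0.0021
  θ2 = atan2(B,A) + arccos(C/0.3219) = 0.4365
φ3=240.0° → target in arm frame (0.0405, -0.0373)
  A=0.1095, B=-0.2908, C=(l²−L²−A²−y'²−z²)/(2L)=0.0305
  γ=atan2(-0.2908,0.1095)=-1.2105;  ψ=arccos(0.0981)=1.4725;  θ3=γ+ψ≈0.2620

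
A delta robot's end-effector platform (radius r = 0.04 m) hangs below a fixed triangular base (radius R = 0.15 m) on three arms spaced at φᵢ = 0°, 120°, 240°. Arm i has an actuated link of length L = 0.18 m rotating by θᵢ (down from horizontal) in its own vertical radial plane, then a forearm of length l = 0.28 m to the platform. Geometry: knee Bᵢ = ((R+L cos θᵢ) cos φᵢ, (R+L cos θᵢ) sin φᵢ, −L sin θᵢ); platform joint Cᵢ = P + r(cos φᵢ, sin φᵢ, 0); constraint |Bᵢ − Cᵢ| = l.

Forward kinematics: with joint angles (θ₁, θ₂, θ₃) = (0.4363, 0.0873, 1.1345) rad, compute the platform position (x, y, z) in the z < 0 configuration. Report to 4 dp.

arm 1 at φ=0.0°: e+L cos θ1 = 0.2731;  O1 = (0.2731, 0.0000, -0.0761)
φ2=120.0°: virtual centre (-0.1447, 0.2506, -0.0157), radius l
O3 = (0.1861·cos240.0°, 0.1861·sin240.0°, -0.1631) = (-0.0930, -0.1611, -0.1631)
|O₂|²−|O₁|² = 0.0036;  |O₃|²−|O₁|² = -0.0192
linear system: -0.8356x+0.5011y = 0.0036−0.1207z; -0.7323x+-0.3223y = -0.0192−-0.1741z
det = 0.6363;  x = 0.0133+-0.0760z,  y = 0.0293+-0.3677z
quadratic in z: (1.1410)z²+(0.1701)z+(-0.0042)=0, √Δ=0.2197 → z ∈ {-0.1708, 0.0217}; z = -0.1708 (taking z<0)
x = 0.0263, y = 0.0921

(0.0263, 0.0921, -0.1708)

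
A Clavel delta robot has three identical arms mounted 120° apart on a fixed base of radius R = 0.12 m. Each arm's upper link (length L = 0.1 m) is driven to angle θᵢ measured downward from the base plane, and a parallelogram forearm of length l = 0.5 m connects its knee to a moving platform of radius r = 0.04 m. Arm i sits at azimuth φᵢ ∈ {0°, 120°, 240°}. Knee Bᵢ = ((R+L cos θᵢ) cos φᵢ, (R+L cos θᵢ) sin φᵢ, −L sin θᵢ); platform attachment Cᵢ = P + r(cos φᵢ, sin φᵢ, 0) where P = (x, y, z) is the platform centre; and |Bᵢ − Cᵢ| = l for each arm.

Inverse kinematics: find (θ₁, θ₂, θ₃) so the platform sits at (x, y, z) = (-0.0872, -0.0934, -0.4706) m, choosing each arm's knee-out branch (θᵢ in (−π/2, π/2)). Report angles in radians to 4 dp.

rotate P by −φ1: (-0.0872, -0.0934, -0.4706)
  A=0.1672, B=-0.4706, C=(l²−L²−A²−y'²−z²)/(2L)=-0.0907
  γ=atan2(-0.4706,0.1672)=-1.2294;  ψ=arccos(-0.1816)=1.7535;  θ1=γ+ψ≈0.5240
arm 2 (φ=120.0°): x'=-0.0373, y'=0.1222
  A cos θ + B sin θ = C:  0.1173·cos θ + -0.4706·sin θ = -0.0508
  θ2 = atan2(B,A) + arccos(C/0.4850) = 0.3492
φ3=240.0° → target in arm frame (0.1245, -0.0288)
  A=-0.0445, B=-0.4706, C=(l²−L²−A²−y'²−z²)/(2L)=0.0786
  θ3 = atan2(B,A) + arccos(C/0.4727) = -0.2614

θ₁ = 0.5240, θ₂ = 0.3492, θ₃ = -0.2614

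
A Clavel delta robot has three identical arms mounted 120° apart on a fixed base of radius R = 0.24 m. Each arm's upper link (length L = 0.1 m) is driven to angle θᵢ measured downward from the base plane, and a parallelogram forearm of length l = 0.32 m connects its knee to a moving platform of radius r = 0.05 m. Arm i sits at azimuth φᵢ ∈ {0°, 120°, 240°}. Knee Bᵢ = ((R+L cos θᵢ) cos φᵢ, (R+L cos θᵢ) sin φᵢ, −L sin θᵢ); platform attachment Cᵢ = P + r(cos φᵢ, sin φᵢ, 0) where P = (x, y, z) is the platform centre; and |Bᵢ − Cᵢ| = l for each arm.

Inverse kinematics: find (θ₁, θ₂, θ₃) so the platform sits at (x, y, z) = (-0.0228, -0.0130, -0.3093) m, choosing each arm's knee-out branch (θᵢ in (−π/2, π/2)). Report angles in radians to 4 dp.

θ₁ = 1.3087, θ₂ = 1.1342, θ₃ = 0.9594

φ1=0.0° → target in arm frame (-0.0228, -0.0130)
  A=0.2128, B=-0.3093, C=(l²−L²−A²−y'²−z²)/(2L)=-0.2436
  √(A²+B²)=0.3754;  θ1 = -0.9682+2.2769 ≈ 1.3087
rotate P by −φ2: (0.0001, 0.0262, -0.3093)
  A=0.1899, B=-0.3093, C=(l²−L²−A²−y'²−z²)/(2L)=-0.2000
  θ2 = atan2(B,A) + arccos(C/0.3629) = 1.1342
rotate P by −φ3: (0.0227, -0.0132, -0.3093)
  A cos θ + B sin θ = C:  0.1673·cos θ + -0.3093·sin θ = -0.1572
  θ3 = atan2(B,A) + arccos(C/0.3517) = 0.9594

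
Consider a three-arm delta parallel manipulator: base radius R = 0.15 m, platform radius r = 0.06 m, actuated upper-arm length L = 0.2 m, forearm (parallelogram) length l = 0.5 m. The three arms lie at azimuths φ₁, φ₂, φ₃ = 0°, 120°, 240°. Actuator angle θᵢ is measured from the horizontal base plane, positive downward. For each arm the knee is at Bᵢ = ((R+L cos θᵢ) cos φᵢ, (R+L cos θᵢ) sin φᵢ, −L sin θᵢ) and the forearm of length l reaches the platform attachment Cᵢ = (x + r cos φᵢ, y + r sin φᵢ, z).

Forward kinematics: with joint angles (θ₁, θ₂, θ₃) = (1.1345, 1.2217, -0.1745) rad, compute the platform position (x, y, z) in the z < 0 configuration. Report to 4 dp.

arm 1 at φ=0.0°: e+L cos θ1 = 0.1745;  centre 1 = (0.1745, 0.0000, -0.1813)
φ2=120.0°: virtual centre (-0.0792, 0.1372, -0.1879), radius l
φ3=240.0°: virtual centre (-0.1435, -0.2485, 0.0347), radius l
|centre ₂|²−|centre ₁|² = -0.0029;  |centre ₃|²−|centre ₁|² = 0.0202
[-0.5074 0.2744 -0.0133]·P = -0.0029;  [-0.6360 -0.4970 0.4320]·P = 0.0202
det = 0.4267;  x = -0.0096+0.2622z,  y = -0.0284+0.5336z
sphere 1 gives Az²+Bz+C=0 with A=1.3535, B=0.2357, C=-0.1824;  B²−4AC=1.0432;  roots -0.4644, 0.2903;  negative root z = -0.4644
x = -0.1314, y = -0.2762

(-0.1314, -0.2762, -0.4644)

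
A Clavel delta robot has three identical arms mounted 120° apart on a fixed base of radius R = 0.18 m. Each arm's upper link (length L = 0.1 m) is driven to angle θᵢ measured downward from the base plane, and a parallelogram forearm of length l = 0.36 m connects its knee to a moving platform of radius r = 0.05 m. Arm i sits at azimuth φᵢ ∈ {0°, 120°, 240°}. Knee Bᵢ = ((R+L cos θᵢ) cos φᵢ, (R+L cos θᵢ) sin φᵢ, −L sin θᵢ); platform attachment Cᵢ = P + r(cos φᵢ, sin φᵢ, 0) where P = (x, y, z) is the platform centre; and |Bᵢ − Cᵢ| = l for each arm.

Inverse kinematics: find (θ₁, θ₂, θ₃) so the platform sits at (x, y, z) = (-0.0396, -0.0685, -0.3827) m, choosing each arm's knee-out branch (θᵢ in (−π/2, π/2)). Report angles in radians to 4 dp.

arm 1 (φ=0.0°): x'=-0.0396, y'=-0.0685
  e−x'=0.1696;  (l²−L²−(e−x')²−y'²−z²)/2L = -0.3016
  γ=atan2(-0.3827,0.1696)=-1.1536;  ψ=arccos(-0.7205)=2.3752;  θ1=γ+ψ≈1.2216
arm 2 (φ=120.0°): x'=-0.0395, y'=0.0685
  A=0.1695, B=-0.3827, C=(l²−L²−A²−y'²−z²)/(2L)=-0.3015
  θ2 = atan2(B,A) + arccos(C/0.4186) = 1.2212
arm 3 (φ=240.0°): x'=0.0791, y'=0.0000
  A=0.0509, B=-0.3827, C=(l²−L²−A²−y'²−z²)/(2L)=-0.1472
  √(A²+B²)=0.3861;  θ3 = -1.4386+1.9621 ≈ 0.5235

θ₁ = 1.2216, θ₂ = 1.2212, θ₃ = 0.5235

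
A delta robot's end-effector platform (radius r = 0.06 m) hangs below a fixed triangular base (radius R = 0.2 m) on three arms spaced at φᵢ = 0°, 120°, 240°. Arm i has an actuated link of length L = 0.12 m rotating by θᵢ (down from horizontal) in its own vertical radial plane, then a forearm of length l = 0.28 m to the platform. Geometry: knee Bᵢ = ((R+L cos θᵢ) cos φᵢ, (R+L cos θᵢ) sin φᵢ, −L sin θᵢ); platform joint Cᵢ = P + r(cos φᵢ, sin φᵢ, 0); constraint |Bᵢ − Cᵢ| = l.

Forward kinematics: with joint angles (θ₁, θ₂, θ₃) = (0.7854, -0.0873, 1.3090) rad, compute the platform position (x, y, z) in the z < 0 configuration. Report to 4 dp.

φ1=0.0°: virtual centre (0.2249, 0.0000, -0.0849), radius l
arm 2 at φ=120.0°: e+L cos θ2 = 0.2595;  centre 2 = (-0.1298, 0.2248, 0.0105)
centre 3 = (0.1711·cos240.0°, 0.1711·sin240.0°, -0.1159) = (-0.0855, -0.1481, -0.1159)
eliminate P² terms by subtracting sphere 1 from 2 and 3
plane₁₂: -0.7092x+0.4495y+0.1906z = 0.0097
Cramer: x(z) = 0.0080+0.0584z;  y(z) = 0.0342-0.3320z
sphere 1 gives Az²+Bz+C=0 with A=1.1136, B=0.1217, C=-0.0230;  B²−4AC=0.1172;  roots -0.2084, 0.0991;  negative root z = -0.2084
x = -0.0042, y = 0.1033

(-0.0042, 0.1033, -0.2084)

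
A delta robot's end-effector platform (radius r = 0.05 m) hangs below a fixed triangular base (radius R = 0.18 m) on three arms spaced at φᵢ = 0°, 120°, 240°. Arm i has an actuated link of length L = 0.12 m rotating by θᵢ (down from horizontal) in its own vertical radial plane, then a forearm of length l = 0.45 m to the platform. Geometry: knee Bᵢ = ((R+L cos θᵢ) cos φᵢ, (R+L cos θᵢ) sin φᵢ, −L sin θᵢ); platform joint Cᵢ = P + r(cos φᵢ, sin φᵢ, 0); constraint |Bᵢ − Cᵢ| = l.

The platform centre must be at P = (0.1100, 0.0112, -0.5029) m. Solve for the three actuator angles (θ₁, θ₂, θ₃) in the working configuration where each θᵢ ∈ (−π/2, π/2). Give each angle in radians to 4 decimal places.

θ₁ = 0.6112, θ₂ = 1.3092, θ₃ = 1.3964

arm 1 (φ=0.0°): x'=0.1100, y'=0.0112
  A cos θ + B sin θ = C:  0.0200·cos θ + -0.5029·sin θ = -0.2722
  √(A²+B²)=0.5033;  θ1 = -1.5310+2.1423 ≈ 0.6112
arm 2 (φ=120.0°): x'=-0.0453, y'=-0.1009
  A=0.1753, B=-0.5029, C=(l²−L²−A²−y'²−z²)/(2L)=-0.4405
  √(A²+B²)=0.5326;  θ2 = -1.2354+2.5446 ≈ 1.3092
arm 3 (φ=240.0°): x'=-0.0647, y'=0.0897
  A=0.1947, B=-0.5029, C=(l²−L²−A²−y'²−z²)/(2L)=-0.4615
  √(A²+B²)=0.5393;  θ3 = -1.2014+2.5978 ≈ 1.3964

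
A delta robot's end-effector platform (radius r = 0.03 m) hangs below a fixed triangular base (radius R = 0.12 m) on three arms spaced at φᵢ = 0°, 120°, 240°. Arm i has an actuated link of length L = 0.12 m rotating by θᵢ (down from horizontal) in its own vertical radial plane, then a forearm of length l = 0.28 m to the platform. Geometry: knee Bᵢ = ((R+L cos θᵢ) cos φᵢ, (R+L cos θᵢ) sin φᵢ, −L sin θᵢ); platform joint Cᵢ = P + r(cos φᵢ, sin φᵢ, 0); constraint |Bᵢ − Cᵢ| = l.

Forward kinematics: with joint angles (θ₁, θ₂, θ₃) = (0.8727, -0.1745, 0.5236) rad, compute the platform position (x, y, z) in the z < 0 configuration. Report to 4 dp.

(-0.0716, 0.0550, -0.2275)

S1 = (0.1671·cos0.0°, 0.1671·sin0.0°, -0.0919) = (0.1671, 0.0000, -0.0919)
arm 2 at φ=120.0°: e+L cos θ2 = 0.2082;  S2 = (-0.1041, 0.1803, 0.0208)
φ3=240.0°: virtual centre (-0.0970, -0.1679, -0.0600), radius l
eliminate P² terms by subtracting sphere 1 from 2 and 3
linear system: -0.5424x+0.3606y = 0.0074−0.2255z; -0.5282x+-0.3359y = 0.0048−0.0639z
det = 0.3726;  x = -0.0113+0.2651z,  y = 0.0035+-0.2267z
quadratic in z: (1.1217)z²+(0.0877)z+(-0.0381)=0, √Δ=0.4226 → z ∈ {-0.2275, 0.1493}; z = -0.2275 (taking z<0)
x = -0.0716, y = 0.0550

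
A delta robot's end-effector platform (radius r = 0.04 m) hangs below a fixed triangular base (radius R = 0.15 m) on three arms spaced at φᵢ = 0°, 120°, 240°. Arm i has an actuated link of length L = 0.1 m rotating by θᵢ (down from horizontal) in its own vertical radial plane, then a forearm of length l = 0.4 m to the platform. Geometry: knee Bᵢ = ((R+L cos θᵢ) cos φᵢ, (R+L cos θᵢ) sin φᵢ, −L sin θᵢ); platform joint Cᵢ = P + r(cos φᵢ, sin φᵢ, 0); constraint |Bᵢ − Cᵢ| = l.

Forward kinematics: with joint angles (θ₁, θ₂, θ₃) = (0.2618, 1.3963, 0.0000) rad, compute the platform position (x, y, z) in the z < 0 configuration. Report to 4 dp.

centre 1 = (0.2066·cos0.0°, 0.2066·sin0.0°, -0.0259) = (0.2066, 0.0000, -0.0259)
φ2=120.0°: virtual centre (-0.0637, 0.1103, -0.0985), radius l
centre 3 = (0.2100·cos240.0°, 0.2100·sin240.0°, 0.0000) = (-0.1050, -0.1819, 0.0000)
|centre ₂|²−|centre ₁|² = -0.0174;  |centre ₃|²−|centre ₁|² = 0.0007
plane₁₂: -0.5405x+0.2206y+-0.1452z = -0.0174
det = 0.3341;  x = 0.0185+-0.1239z,  y = -0.0337+0.3546z
quadratic in z: (1.1411)z²+(0.0745)z+(-0.1228)=0, √Δ=0.7524 → z ∈ {-0.3623, 0.2971}; z = -0.3623 (taking z<0)
x = 0.0634, y = -0.1622

(0.0634, -0.1622, -0.3623)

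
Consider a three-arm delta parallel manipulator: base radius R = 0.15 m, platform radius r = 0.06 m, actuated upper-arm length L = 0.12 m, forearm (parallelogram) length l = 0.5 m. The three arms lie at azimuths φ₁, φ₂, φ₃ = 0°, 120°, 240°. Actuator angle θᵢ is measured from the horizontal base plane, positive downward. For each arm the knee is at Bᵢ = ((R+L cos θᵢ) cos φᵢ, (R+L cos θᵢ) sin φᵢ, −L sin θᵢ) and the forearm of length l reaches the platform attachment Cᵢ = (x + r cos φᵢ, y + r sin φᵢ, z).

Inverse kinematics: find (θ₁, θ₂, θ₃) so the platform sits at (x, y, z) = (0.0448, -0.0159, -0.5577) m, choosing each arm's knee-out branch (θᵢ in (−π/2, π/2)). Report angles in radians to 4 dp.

rotate P by −φ1: (0.0448, -0.0159, -0.5577)
  e−x'=0.0452;  (l²−L²−(e−x')²−y'²−z²)/2L = -0.3239
  θ1 = atan2(B,A) + arccos(C/0.5595) = 0.6981
rotate P by −φ2: (-0.0362, -0.0308, -0.5577)
  A=0.1262, B=-0.5577, C=(l²−L²−A²−y'²−z²)/(2L)=-0.3846
  θ2 = atan2(B,A) + arccos(C/0.5718) = 0.9602
arm 3 (φ=240.0°): x'=-0.0086, y'=0.0467
  A=0.0986, B=-0.5577, C=(l²−L²−A²−y'²−z²)/(2L)=-0.3639
  γ=atan2(-0.5577,0.0986)=-1.3958;  ψ=arccos(-0.6426)=2.2687;  θ3=γ+ψ≈0.8729

θ₁ = 0.6981, θ₂ = 0.9602, θ₃ = 0.8729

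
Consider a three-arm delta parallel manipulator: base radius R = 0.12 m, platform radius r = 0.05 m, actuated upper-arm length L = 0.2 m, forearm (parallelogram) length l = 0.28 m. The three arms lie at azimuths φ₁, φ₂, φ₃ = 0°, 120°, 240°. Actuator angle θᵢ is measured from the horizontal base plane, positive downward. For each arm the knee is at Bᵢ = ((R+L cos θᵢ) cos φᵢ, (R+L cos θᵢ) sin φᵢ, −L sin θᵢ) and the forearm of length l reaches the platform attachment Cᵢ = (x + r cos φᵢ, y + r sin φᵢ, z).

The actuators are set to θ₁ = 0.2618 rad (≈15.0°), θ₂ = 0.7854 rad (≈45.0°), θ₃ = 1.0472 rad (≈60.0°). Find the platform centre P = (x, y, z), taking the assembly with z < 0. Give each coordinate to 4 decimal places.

(0.0966, 0.0411, -0.2730)

S1 = (0.2632·cos0.0°, 0.2632·sin0.0°, -0.0518) = (0.2632, 0.0000, -0.0518)
arm 2 at φ=120.0°: (R−r)+L cos θ2 = 0.2114;  S2 = (-0.1057, 0.1831, -0.1414)
arm 3 at φ=240.0°: (R−r)+L cos θ3 = 0.1700;  S3 = (-0.0850, -0.1472, -0.1732)
eliminate P² terms by subtracting sphere 1 from 2 and 3
plane₁₂: -0.7378x+0.3662y+-0.1793z = -0.0072
det = 0.4722;  x = 0.0146+-0.3001z,  y = 0.0097+-0.1150z
into |P−S₁|² = l²: 1.1033z² + 0.2505z + -0.0138 = 0;  Δ = 0.1239;  z = -0.2730 or 0.0460 → z<0 root = -0.2730
x = 0.0966, y = 0.0411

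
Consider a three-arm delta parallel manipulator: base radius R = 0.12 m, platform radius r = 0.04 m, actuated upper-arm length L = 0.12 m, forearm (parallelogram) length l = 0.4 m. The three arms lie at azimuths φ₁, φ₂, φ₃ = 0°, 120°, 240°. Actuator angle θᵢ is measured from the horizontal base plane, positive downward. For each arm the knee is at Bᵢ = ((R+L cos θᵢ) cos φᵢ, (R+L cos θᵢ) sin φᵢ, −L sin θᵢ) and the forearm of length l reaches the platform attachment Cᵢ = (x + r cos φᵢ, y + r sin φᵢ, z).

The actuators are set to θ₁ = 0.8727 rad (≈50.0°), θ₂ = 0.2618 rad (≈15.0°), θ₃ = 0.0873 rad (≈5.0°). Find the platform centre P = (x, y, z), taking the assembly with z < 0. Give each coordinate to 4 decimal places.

(-0.1184, -0.0231, -0.3809)

arm 1 at φ=0.0°: ρ1 = 0.1571;  centre 1 = (0.1571, 0.0000, -0.0919)
centre 2 = (0.1959·cos120.0°, 0.1959·sin120.0°, -0.0311) = (-0.0980, 0.1697, -0.0311)
centre 3 = (0.1995·cos240.0°, 0.1995·sin240.0°, -0.0105) = (-0.0998, -0.1728, -0.0105)
|centre ₂|²−|centre ₁|² = 0.0062;  |centre ₃|²−|centre ₁|² = 0.0068
plane₁₂: -0.5102x+0.3393y+0.1217z = 0.0062
Cramer: x(z) = -0.0127+0.2776z;  y(z) = -0.0008+0.0587z
quadratic in z: (1.0805)z²+(0.0895)z+(-0.1227)=0, √Δ=0.7337 → z ∈ {-0.3809, 0.2981}; z = -0.3809 (taking z<0)
x = -0.1184, y = -0.0231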